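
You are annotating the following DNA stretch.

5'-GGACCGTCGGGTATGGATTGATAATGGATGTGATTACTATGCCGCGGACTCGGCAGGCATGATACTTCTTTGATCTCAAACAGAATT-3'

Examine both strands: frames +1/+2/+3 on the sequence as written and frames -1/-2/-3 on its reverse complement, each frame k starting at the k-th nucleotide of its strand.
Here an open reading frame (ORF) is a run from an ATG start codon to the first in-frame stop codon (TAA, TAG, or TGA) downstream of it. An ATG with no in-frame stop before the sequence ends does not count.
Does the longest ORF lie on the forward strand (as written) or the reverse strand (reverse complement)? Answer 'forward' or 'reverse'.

Reverse complement (5'→3'): AATTCTGTTTGAGATCAAAGAAGTATCATGCCTGCCGAGTCCGCGGCATAGTAATCACATCCATTATCAATCCATACCCGACGGTCC
Frame +1: GGA CCG TCG GGT ATG GAT TGA TAA TGG ATG TGA TTA CTA TGC CGC GGA CTC GGC AGG CAT GAT ACT TCT TTG ATC TCA AAC AGA ATT — ATG at 13, stop TGA at 19 → 9 nt; ATG at 28, stop TGA at 31 → 6 nt.
Frame +2: GAC CGT CGG GTA TGG ATT GAT AAT GGA TGT GAT TAC TAT GCC GCG GAC TCG GCA GGC ATG ATA CTT CTT TGA TCT CAA ACA GAA — ATG at 59, stop TGA at 71 → 15 nt.
Frame +3: ACC GTC GGG TAT GGA TTG ATA ATG GAT GTG ATT ACT ATG CCG CGG ACT CGG CAG GCA TGA TAC TTC TTT GAT CTC AAA CAG AAT — ATG at 24, stop TGA at 60 → 39 nt; ATG at 39, stop TGA at 60 → 24 nt.
Frame -1: AAT TCT GTT TGA GAT CAA AGA AGT ATC ATG CCT GCC GAG TCC GCG GCA TAG TAA TCA CAT CCA TTA TCA ATC CAT ACC CGA CGG TCC — ATG at 28, stop TAG at 49 → 24 nt.
Frame -2: ATT CTG TTT GAG ATC AAA GAA GTA TCA TGC CTG CCG AGT CCG CGG CAT AGT AAT CAC ATC CAT TAT CAA TCC ATA CCC GAC GGT — no ATG→stop ORF.
Frame -3: TTC TGT TTG AGA TCA AAG AAG TAT CAT GCC TGC CGA GTC CGC GGC ATA GTA ATC ACA TCC ATT ATC AAT CCA TAC CCG ACG GTC — no ATG→stop ORF.
Forward-strand max 39 nt; reverse-strand max 24 nt. The forward strand has the longer ORF.

forward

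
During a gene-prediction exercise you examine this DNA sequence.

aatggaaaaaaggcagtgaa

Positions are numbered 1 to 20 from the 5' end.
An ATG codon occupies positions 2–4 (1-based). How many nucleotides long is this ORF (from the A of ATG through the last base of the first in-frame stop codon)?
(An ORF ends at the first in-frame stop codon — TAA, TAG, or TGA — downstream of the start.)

Codons from position 2: ATG (2–4), GAA (5–7), AAA (8–10), AGG (11–13), CAG (14–16), TGA (17–19).
TGA is the first in-frame stop; ORF spans 2–19, 18 nucleotides.

18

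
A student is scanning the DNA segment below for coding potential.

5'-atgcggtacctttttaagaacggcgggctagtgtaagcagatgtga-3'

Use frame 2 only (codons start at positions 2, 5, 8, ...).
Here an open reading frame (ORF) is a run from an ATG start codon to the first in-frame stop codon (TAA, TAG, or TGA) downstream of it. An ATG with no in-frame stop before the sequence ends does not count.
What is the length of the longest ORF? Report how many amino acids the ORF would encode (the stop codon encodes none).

Frame 2: TGC GGT ACC TTT TTA AGA ACG GCG GGC TAG TGT AAG CAG ATG TGA — ATG at 41, stop TGA at 44 → 6 nt.
Longest: frame 2, positions 41–46, 6 nt = 2 codons = 1 aa. → 1 amino acids.

1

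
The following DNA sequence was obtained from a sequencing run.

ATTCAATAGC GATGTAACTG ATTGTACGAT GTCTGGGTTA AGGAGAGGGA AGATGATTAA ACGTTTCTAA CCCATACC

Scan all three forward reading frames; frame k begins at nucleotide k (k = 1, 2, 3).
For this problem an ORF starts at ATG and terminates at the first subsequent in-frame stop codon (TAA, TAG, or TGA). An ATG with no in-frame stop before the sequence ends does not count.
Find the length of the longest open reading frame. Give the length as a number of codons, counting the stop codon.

14

Frame 1: ATT CAA TAG CGA TGT AAC TGA TTG TAC GAT GTC TGG GTT AAG GAG AGG GAA GAT GAT TAA ACG TTT CTA ACC CAT ACC — no ATG→stop ORF.
Frame 2: TTC AAT AGC GAT GTA ACT GAT TGT ACG ATG TCT GGG TTA AGG AGA GGG AAG ATG ATT AAA CGT TTC TAA CCC ATA — ATG at 29, stop TAA at 68 → 42 nt; ATG at 53, stop TAA at 68 → 18 nt.
Frame 3: TCA ATA GCG ATG TAA CTG ATT GTA CGA TGT CTG GGT TAA GGA GAG GGA AGA TGA TTA AAC GTT TCT AAC CCA TAC — ATG at 12, stop TAA at 15 → 6 nt.
Longest: frame 2, positions 29–70, 42 nt = 14 codons = 13 aa. → 14 codons.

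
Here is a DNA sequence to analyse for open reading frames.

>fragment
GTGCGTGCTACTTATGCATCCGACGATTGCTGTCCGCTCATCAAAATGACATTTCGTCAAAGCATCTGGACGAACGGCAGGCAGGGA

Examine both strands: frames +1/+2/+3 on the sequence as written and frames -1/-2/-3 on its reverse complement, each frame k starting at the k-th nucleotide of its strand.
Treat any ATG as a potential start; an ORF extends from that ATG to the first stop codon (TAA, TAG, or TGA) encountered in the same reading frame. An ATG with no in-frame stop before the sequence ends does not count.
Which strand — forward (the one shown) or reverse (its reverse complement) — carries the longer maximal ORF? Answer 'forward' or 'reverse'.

forward

Reverse complement (5'→3'): TCCCTGCCTGCCGTTCGTCCAGATGCTTTGACGAAATGTCATTTTGATGAGCGGACAGCAATCGTCGGATGCATAAGTAGCACGCAC
Frame +1: GTG CGT GCT ACT TAT GCA TCC GAC GAT TGC TGT CCG CTC ATC AAA ATG ACA TTT CGT CAA AGC ATC TGG ACG AAC GGC AGG CAG GGA — no ATG→stop ORF.
Frame +2: TGC GTG CTA CTT ATG CAT CCG ACG ATT GCT GTC CGC TCA TCA AAA TGA CAT TTC GTC AAA GCA TCT GGA CGA ACG GCA GGC AGG — ATG at 14, stop TGA at 47 → 36 nt.
Frame +3: GCG TGC TAC TTA TGC ATC CGA CGA TTG CTG TCC GCT CAT CAA AAT GAC ATT TCG TCA AAG CAT CTG GAC GAA CGG CAG GCA GGG — no ATG→stop ORF.
Frame -1: TCC CTG CCT GCC GTT CGT CCA GAT GCT TTG ACG AAA TGT CAT TTT GAT GAG CGG ACA GCA ATC GTC GGA TGC ATA AGT AGC ACG CAC — no ATG→stop ORF.
Frame -2: CCC TGC CTG CCG TTC GTC CAG ATG CTT TGA CGA AAT GTC ATT TTG ATG AGC GGA CAG CAA TCG TCG GAT GCA TAA GTA GCA CGC — ATG at 23, stop TGA at 29 → 9 nt; ATG at 47, stop TAA at 74 → 30 nt.
Frame -3: CCT GCC TGC CGT TCG TCC AGA TGC TTT GAC GAA ATG TCA TTT TGA TGA GCG GAC AGC AAT CGT CGG ATG CAT AAG TAG CAC GCA — ATG at 36, stop TGA at 45 → 12 nt; ATG at 69, stop TAG at 78 → 12 nt.
Forward-strand max 36 nt; reverse-strand max 30 nt. The forward strand has the longer ORF.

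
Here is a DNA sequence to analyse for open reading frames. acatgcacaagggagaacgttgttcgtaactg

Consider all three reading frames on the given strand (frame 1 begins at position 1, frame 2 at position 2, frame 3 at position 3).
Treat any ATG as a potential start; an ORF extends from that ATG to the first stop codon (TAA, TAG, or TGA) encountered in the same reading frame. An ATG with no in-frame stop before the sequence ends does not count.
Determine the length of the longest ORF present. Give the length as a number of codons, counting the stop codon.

Frame 1: ACA TGC ACA AGG GAG AAC GTT GTT CGT AAC — no ATG→stop ORF.
Frame 2: CAT GCA CAA GGG AGA ACG TTG TTC GTA ACT — no ATG→stop ORF.
Frame 3: ATG CAC AAG GGA GAA CGT TGT TCG TAA CTG — ATG at 3, stop TAA at 27 → 27 nt.
Longest: frame 3, positions 3–29, 27 nt = 9 codons = 8 aa. → 9 codons.

9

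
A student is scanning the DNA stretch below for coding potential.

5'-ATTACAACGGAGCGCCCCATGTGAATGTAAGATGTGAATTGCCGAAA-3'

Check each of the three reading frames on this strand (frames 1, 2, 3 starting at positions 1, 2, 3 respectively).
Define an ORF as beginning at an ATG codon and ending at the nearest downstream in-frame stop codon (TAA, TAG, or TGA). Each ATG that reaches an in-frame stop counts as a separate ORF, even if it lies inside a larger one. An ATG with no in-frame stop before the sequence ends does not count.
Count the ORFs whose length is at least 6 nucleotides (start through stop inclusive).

3

Frame 1: ATT ACA ACG GAG CGC CCC ATG TGA ATG TAA GAT GTG AAT TGC CGA — ATG at 19, stop TGA at 22 → 6 nt; ATG at 25, stop TAA at 28 → 6 nt.
Frame 2: TTA CAA CGG AGC GCC CCA TGT GAA TGT AAG ATG TGA ATT GCC GAA — ATG at 32, stop TGA at 35 → 6 nt.
Frame 3: TAC AAC GGA GCG CCC CAT GTG AAT GTA AGA TGT GAA TTG CCG AAA — no ATG→stop ORF.
ORFs ≥ 6 nucleotides: frame 1 19–24 (6 nucleotides), frame 1 25–30 (6 nucleotides), frame 2 32–37 (6 nucleotides). Count = 3.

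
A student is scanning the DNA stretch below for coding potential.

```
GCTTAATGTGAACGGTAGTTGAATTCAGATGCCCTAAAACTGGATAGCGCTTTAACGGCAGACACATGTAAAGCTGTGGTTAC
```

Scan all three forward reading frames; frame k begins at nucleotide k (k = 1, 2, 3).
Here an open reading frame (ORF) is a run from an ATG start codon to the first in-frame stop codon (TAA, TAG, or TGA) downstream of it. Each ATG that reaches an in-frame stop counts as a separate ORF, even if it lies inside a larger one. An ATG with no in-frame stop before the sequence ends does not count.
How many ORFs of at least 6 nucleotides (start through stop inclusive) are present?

3

Frame 1: GCT TAA TGT GAA CGG TAG TTG AAT TCA GAT GCC CTA AAA CTG GAT AGC GCT TTA ACG GCA GAC ACA TGT AAA GCT GTG GTT — no ATG→stop ORF.
Frame 2: CTT AAT GTG AAC GGT AGT TGA ATT CAG ATG CCC TAA AAC TGG ATA GCG CTT TAA CGG CAG ACA CAT GTA AAG CTG TGG TTA — ATG at 29, stop TAA at 35 → 9 nt.
Frame 3: TTA ATG TGA ACG GTA GTT GAA TTC AGA TGC CCT AAA ACT GGA TAG CGC TTT AAC GGC AGA CAC ATG TAA AGC TGT GGT TAC — ATG at 6, stop TGA at 9 → 6 nt; ATG at 66, stop TAA at 69 → 6 nt.
ORFs ≥ 6 nucleotides: frame 2 29–37 (9 nucleotides), frame 3 6–11 (6 nucleotides), frame 3 66–71 (6 nucleotides). Count = 3.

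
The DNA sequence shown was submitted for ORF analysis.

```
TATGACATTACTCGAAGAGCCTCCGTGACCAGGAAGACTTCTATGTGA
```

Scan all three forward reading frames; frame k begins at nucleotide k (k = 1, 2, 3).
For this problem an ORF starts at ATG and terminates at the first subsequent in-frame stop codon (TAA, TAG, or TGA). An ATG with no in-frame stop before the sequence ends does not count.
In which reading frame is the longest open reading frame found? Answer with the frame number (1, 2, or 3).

Frame 1: TAT GAC ATT ACT CGA AGA GCC TCC GTG ACC AGG AAG ACT TCT ATG TGA — ATG at 43, stop TGA at 46 → 6 nt.
Frame 2: ATG ACA TTA CTC GAA GAG CCT CCG TGA CCA GGA AGA CTT CTA TGT — ATG at 2, stop TGA at 26 → 27 nt.
Frame 3: TGA CAT TAC TCG AAG AGC CTC CGT GAC CAG GAA GAC TTC TAT GTG — no ATG→stop ORF.
Longest ORF is 27 nt in frame 2 (positions 2–28).

2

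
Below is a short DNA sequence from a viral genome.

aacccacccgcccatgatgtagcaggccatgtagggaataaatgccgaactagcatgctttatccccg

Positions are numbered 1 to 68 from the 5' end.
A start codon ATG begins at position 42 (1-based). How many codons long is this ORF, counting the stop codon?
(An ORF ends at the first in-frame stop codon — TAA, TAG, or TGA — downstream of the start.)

4

Codons from position 42: ATG (42–44), CCG (45–47), AAC (48–50), TAG (51–53).
TAG is the first in-frame stop; that's 4 codons including the stop.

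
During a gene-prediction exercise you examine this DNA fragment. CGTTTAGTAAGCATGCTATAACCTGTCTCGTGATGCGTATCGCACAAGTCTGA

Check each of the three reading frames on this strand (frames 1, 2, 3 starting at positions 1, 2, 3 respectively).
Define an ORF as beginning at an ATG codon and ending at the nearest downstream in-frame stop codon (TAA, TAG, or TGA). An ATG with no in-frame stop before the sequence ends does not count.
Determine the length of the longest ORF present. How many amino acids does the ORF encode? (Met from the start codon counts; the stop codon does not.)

6

Frame 1: CGT TTA GTA AGC ATG CTA TAA CCT GTC TCG TGA TGC GTA TCG CAC AAG TCT — ATG at 13, stop TAA at 19 → 9 nt.
Frame 2: GTT TAG TAA GCA TGC TAT AAC CTG TCT CGT GAT GCG TAT CGC ACA AGT CTG — no ATG→stop ORF.
Frame 3: TTT AGT AAG CAT GCT ATA ACC TGT CTC GTG ATG CGT ATC GCA CAA GTC TGA — ATG at 33, stop TGA at 51 → 21 nt.
Longest: frame 3, positions 33–53, 21 nt = 7 codons = 6 aa. → 6 amino acids.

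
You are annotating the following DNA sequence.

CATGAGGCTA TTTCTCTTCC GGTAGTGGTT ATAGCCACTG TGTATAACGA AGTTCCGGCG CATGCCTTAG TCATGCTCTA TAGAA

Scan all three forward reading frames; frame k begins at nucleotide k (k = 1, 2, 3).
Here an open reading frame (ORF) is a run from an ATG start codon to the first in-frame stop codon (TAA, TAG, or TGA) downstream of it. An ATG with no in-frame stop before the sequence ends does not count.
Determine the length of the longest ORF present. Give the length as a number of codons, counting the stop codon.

8

Frame 1: CAT GAG GCT ATT TCT CTT CCG GTA GTG GTT ATA GCC ACT GTG TAT AAC GAA GTT CCG GCG CAT GCC TTA GTC ATG CTC TAT AGA — no ATG→stop ORF.
Frame 2: ATG AGG CTA TTT CTC TTC CGG TAG TGG TTA TAG CCA CTG TGT ATA ACG AAG TTC CGG CGC ATG CCT TAG TCA TGC TCT ATA GAA — ATG at 2, stop TAG at 23 → 24 nt; ATG at 62, stop TAG at 68 → 9 nt.
Frame 3: TGA GGC TAT TTC TCT TCC GGT AGT GGT TAT AGC CAC TGT GTA TAA CGA AGT TCC GGC GCA TGC CTT AGT CAT GCT CTA TAG — no ATG→stop ORF.
Longest: frame 2, positions 2–25, 24 nt = 8 codons = 7 aa. → 8 codons.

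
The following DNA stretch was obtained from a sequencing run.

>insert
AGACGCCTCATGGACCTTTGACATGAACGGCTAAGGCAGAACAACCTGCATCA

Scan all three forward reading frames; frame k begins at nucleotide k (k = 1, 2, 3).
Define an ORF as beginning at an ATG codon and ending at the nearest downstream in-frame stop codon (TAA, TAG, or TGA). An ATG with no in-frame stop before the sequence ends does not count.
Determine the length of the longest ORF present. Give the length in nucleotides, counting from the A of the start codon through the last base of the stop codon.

12

Frame 1: AGA CGC CTC ATG GAC CTT TGA CAT GAA CGG CTA AGG CAG AAC AAC CTG CAT — ATG at 10, stop TGA at 19 → 12 nt.
Frame 2: GAC GCC TCA TGG ACC TTT GAC ATG AAC GGC TAA GGC AGA ACA ACC TGC ATC — ATG at 23, stop TAA at 32 → 12 nt.
Frame 3: ACG CCT CAT GGA CCT TTG ACA TGA ACG GCT AAG GCA GAA CAA CCT GCA TCA — no ATG→stop ORF.
Longest: frame 1, positions 10–21, 12 nt = 4 codons = 3 aa. → 12 nucleotides.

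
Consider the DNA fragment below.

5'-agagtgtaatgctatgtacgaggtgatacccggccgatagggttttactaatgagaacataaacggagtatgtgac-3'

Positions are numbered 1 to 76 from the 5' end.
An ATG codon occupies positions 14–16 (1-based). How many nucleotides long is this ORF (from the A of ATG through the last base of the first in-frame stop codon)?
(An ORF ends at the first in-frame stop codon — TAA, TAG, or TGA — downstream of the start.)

Codons from position 14: ATG (14–16), TAC (17–19), GAG (20–22), GTG (23–25), ATA (26–28), CCC (29–31), GGC (32–34), CGA (35–37), TAG (38–40).
TAG is the first in-frame stop; ORF spans 14–40, 27 nucleotides.

27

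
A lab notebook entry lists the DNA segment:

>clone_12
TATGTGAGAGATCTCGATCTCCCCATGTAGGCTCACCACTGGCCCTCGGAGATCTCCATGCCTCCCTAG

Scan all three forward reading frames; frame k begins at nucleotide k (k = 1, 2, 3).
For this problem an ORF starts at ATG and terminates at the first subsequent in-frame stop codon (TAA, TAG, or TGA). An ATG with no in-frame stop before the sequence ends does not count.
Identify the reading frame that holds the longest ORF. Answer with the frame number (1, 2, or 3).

1

Frame 1: TAT GTG AGA GAT CTC GAT CTC CCC ATG TAG GCT CAC CAC TGG CCC TCG GAG ATC TCC ATG CCT CCC TAG — ATG at 25, stop TAG at 28 → 6 nt; ATG at 58, stop TAG at 67 → 12 nt.
Frame 2: ATG TGA GAG ATC TCG ATC TCC CCA TGT AGG CTC ACC ACT GGC CCT CGG AGA TCT CCA TGC CTC CCT — ATG at 2, stop TGA at 5 → 6 nt.
Frame 3: TGT GAG AGA TCT CGA TCT CCC CAT GTA GGC TCA CCA CTG GCC CTC GGA GAT CTC CAT GCC TCC CTA — no ATG→stop ORF.
Longest ORF is 12 nt in frame 1 (positions 58–69).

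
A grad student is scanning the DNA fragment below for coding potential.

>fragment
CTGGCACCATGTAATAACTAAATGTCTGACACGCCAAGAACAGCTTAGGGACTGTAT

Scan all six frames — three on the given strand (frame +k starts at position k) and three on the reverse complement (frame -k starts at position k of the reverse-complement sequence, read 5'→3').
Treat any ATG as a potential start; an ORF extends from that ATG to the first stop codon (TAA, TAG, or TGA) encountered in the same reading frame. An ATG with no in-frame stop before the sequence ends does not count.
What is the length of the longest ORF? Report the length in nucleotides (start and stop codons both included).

27

Reverse complement (5'→3'): ATACAGTCCCTAAGCTGTTCTTGGCGTGTCAGACATTTAGTTATTACATGGTGCCAG
Frame +1: CTG GCA CCA TGT AAT AAC TAA ATG TCT GAC ACG CCA AGA ACA GCT TAG GGA CTG TAT — ATG at 22, stop TAG at 46 → 27 nt.
Frame +2: TGG CAC CAT GTA ATA ACT AAA TGT CTG ACA CGC CAA GAA CAG CTT AGG GAC TGT — no ATG→stop ORF.
Frame +3: GGC ACC ATG TAA TAA CTA AAT GTC TGA CAC GCC AAG AAC AGC TTA GGG ACT GTA — ATG at 9, stop TAA at 12 → 6 nt.
Frame -1: ATA CAG TCC CTA AGC TGT TCT TGG CGT GTC AGA CAT TTA GTT ATT ACA TGG TGC CAG — no ATG→stop ORF.
Frame -2: TAC AGT CCC TAA GCT GTT CTT GGC GTG TCA GAC ATT TAG TTA TTA CAT GGT GCC — no ATG→stop ORF.
Frame -3: ACA GTC CCT AAG CTG TTC TTG GCG TGT CAG ACA TTT AGT TAT TAC ATG GTG CCA — no ATG→stop ORF.
Longest: frame +1, positions 22–48, 27 nt = 9 codons = 8 aa. → 27 nucleotides.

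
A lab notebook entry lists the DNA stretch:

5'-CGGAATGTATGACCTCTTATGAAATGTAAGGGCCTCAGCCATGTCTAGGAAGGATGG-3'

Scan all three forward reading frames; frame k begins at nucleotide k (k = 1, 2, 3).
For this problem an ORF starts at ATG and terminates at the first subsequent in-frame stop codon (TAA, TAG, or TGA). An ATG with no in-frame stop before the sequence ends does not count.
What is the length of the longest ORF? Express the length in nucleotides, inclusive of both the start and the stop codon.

Frame 1: CGG AAT GTA TGA CCT CTT ATG AAA TGT AAG GGC CTC AGC CAT GTC TAG GAA GGA TGG — ATG at 19, stop TAG at 46 → 30 nt.
Frame 2: GGA ATG TAT GAC CTC TTA TGA AAT GTA AGG GCC TCA GCC ATG TCT AGG AAG GAT — ATG at 5, stop TGA at 20 → 18 nt.
Frame 3: GAA TGT ATG ACC TCT TAT GAA ATG TAA GGG CCT CAG CCA TGT CTA GGA AGG ATG — ATG at 9, stop TAA at 27 → 21 nt; ATG at 24, stop TAA at 27 → 6 nt.
Longest: frame 1, positions 19–48, 30 nt = 10 codons = 9 aa. → 30 nucleotides.

30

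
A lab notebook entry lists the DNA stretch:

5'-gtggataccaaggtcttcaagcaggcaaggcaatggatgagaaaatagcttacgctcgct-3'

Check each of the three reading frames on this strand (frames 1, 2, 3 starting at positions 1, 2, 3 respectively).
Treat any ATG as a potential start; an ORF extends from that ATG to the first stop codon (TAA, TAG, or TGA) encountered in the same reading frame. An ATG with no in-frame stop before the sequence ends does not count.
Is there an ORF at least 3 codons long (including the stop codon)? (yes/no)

yes

Frame 1: GTG GAT ACC AAG GTC TTC AAG CAG GCA AGG CAA TGG ATG AGA AAA TAG CTT ACG CTC GCT — ATG at 37, stop TAG at 46 → 12 nt.
Frame 2: TGG ATA CCA AGG TCT TCA AGC AGG CAA GGC AAT GGA TGA GAA AAT AGC TTA CGC TCG — no ATG→stop ORF.
Frame 3: GGA TAC CAA GGT CTT CAA GCA GGC AAG GCA ATG GAT GAG AAA ATA GCT TAC GCT CGC — no ATG→stop ORF.
Frame 1 has an ORF of 4 codons (positions 37–48) ≥ 3, so yes.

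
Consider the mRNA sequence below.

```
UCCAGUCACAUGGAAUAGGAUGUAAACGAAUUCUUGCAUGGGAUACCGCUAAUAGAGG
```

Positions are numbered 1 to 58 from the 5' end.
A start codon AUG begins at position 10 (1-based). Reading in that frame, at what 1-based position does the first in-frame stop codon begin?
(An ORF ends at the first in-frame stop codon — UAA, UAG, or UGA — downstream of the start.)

16

Codons from position 10: AUG (10–12), GAA (13–15), UAG (16–18).
UAG is a stop codon; it begins at position 16.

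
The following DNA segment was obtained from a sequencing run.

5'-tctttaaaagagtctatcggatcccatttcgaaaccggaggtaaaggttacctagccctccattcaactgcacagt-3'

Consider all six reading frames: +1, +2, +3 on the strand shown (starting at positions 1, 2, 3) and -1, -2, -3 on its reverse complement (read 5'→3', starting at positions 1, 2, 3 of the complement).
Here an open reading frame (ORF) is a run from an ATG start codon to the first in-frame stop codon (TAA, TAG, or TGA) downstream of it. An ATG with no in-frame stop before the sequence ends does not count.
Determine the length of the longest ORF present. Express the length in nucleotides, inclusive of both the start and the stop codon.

24

Reverse complement (5'→3'): ACTGTGCAGTTGAATGGAGGGCTAGGTAACCTTTACCTCCGGTTTCGAAATGGGATCCGATAGACTCTTTTAAAGA
Frame +1: TCT TTA AAA GAG TCT ATC GGA TCC CAT TTC GAA ACC GGA GGT AAA GGT TAC CTA GCC CTC CAT TCA ACT GCA CAG — no ATG→stop ORF.
Frame +2: CTT TAA AAG AGT CTA TCG GAT CCC ATT TCG AAA CCG GAG GTA AAG GTT ACC TAG CCC TCC ATT CAA CTG CAC AGT — no ATG→stop ORF.
Frame +3: TTT AAA AGA GTC TAT CGG ATC CCA TTT CGA AAC CGG AGG TAA AGG TTA CCT AGC CCT CCA TTC AAC TGC ACA — no ATG→stop ORF.
Frame -1: ACT GTG CAG TTG AAT GGA GGG CTA GGT AAC CTT TAC CTC CGG TTT CGA AAT GGG ATC CGA TAG ACT CTT TTA AAG — no ATG→stop ORF.
Frame -2: CTG TGC AGT TGA ATG GAG GGC TAG GTA ACC TTT ACC TCC GGT TTC GAA ATG GGA TCC GAT AGA CTC TTT TAA AGA — ATG at 14, stop TAG at 23 → 12 nt; ATG at 50, stop TAA at 71 → 24 nt.
Frame -3: TGT GCA GTT GAA TGG AGG GCT AGG TAA CCT TTA CCT CCG GTT TCG AAA TGG GAT CCG ATA GAC TCT TTT AAA — no ATG→stop ORF.
Longest: frame -2, positions 50–73, 24 nt = 8 codons = 7 aa. → 24 nucleotides.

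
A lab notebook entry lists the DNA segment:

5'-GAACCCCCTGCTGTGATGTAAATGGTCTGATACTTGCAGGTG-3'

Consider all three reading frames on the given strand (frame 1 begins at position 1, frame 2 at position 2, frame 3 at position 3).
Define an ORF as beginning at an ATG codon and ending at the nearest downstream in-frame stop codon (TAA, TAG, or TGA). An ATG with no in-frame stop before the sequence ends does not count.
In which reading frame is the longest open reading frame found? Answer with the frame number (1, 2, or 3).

Frame 1: GAA CCC CCT GCT GTG ATG TAA ATG GTC TGA TAC TTG CAG GTG — ATG at 16, stop TAA at 19 → 6 nt; ATG at 22, stop TGA at 28 → 9 nt.
Frame 2: AAC CCC CTG CTG TGA TGT AAA TGG TCT GAT ACT TGC AGG — no ATG→stop ORF.
Frame 3: ACC CCC TGC TGT GAT GTA AAT GGT CTG ATA CTT GCA GGT — no ATG→stop ORF.
Longest ORF is 9 nt in frame 1 (positions 22–30).

1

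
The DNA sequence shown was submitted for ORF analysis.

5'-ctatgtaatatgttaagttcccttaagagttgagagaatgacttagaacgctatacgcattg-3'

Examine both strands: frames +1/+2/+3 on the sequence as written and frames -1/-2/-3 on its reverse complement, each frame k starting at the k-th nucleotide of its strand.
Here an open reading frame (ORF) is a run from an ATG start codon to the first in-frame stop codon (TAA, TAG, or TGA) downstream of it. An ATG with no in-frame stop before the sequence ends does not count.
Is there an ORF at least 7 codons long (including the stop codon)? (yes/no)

yes

Reverse complement (5'→3'): CAATGCGTATAGCGTTCTAAGTCATTCTCTCAACTCTTAAGGGAACTTAACATATTACATAG
Frame +1: CTA TGT AAT ATG TTA AGT TCC CTT AAG AGT TGA GAG AAT GAC TTA GAA CGC TAT ACG CAT — ATG at 10, stop TGA at 31 → 24 nt.
Frame +2: TAT GTA ATA TGT TAA GTT CCC TTA AGA GTT GAG AGA ATG ACT TAG AAC GCT ATA CGC ATT — ATG at 38, stop TAG at 44 → 9 nt.
Frame +3: ATG TAA TAT GTT AAG TTC CCT TAA GAG TTG AGA GAA TGA CTT AGA ACG CTA TAC GCA TTG — ATG at 3, stop TAA at 6 → 6 nt.
Frame -1: CAA TGC GTA TAG CGT TCT AAG TCA TTC TCT CAA CTC TTA AGG GAA CTT AAC ATA TTA CAT — no ATG→stop ORF.
Frame -2: AAT GCG TAT AGC GTT CTA AGT CAT TCT CTC AAC TCT TAA GGG AAC TTA ACA TAT TAC ATA — no ATG→stop ORF.
Frame -3: ATG CGT ATA GCG TTC TAA GTC ATT CTC TCA ACT CTT AAG GGA ACT TAA CAT ATT ACA TAG — ATG at 3, stop TAA at 18 → 18 nt.
Frame +1 has an ORF of 8 codons (positions 10–33) ≥ 7, so yes.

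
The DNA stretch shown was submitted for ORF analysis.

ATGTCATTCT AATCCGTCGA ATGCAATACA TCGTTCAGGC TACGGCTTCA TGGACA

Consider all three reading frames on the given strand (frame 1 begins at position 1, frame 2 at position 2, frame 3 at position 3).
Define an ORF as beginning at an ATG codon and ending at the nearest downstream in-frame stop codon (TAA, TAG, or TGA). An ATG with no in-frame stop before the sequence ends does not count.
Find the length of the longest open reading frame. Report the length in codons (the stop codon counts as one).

Frame 1: ATG TCA TTC TAA TCC GTC GAA TGC AAT ACA TCG TTC AGG CTA CGG CTT CAT GGA — ATG at 1, stop TAA at 10 → 12 nt.
Frame 2: TGT CAT TCT AAT CCG TCG AAT GCA ATA CAT CGT TCA GGC TAC GGC TTC ATG GAC — no ATG→stop ORF.
Frame 3: GTC ATT CTA ATC CGT CGA ATG CAA TAC ATC GTT CAG GCT ACG GCT TCA TGG ACA — no ATG→stop ORF.
Longest: frame 1, positions 1–12, 12 nt = 4 codons = 3 aa. → 4 codons.

4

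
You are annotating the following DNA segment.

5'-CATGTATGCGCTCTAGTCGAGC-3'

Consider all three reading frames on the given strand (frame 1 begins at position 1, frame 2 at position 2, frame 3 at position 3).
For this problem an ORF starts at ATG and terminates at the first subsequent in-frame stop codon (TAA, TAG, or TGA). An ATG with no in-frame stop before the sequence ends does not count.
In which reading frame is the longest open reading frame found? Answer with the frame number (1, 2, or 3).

2

Frame 1: CAT GTA TGC GCT CTA GTC GAG — no ATG→stop ORF.
Frame 2: ATG TAT GCG CTC TAG TCG AGC — ATG at 2, stop TAG at 14 → 15 nt.
Frame 3: TGT ATG CGC TCT AGT CGA — no ATG→stop ORF.
Longest ORF is 15 nt in frame 2 (positions 2–16).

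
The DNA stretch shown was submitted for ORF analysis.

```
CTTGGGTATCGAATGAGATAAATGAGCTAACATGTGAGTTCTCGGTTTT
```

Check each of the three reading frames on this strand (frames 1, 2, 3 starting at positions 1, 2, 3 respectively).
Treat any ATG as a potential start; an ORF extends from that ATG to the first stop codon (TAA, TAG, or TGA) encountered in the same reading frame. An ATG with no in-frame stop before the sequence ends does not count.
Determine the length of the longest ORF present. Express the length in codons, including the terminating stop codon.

Frame 1: CTT GGG TAT CGA ATG AGA TAA ATG AGC TAA CAT GTG AGT TCT CGG TTT — ATG at 13, stop TAA at 19 → 9 nt; ATG at 22, stop TAA at 28 → 9 nt.
Frame 2: TTG GGT ATC GAA TGA GAT AAA TGA GCT AAC ATG TGA GTT CTC GGT TTT — ATG at 32, stop TGA at 35 → 6 nt.
Frame 3: TGG GTA TCG AAT GAG ATA AAT GAG CTA ACA TGT GAG TTC TCG GTT — no ATG→stop ORF.
Longest: frame 1, positions 13–21, 9 nt = 3 codons = 2 aa. → 3 codons.

3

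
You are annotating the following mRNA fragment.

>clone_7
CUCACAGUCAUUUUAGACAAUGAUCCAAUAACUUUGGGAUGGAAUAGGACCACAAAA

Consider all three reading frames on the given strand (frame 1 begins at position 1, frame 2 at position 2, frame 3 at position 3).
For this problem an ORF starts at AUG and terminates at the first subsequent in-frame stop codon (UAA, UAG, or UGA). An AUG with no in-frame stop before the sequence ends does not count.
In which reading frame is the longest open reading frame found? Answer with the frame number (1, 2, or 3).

2

Frame 1: CUC ACA GUC AUU UUA GAC AAU GAU CCA AUA ACU UUG GGA UGG AAU AGG ACC ACA AAA — no AUG→stop ORF.
Frame 2: UCA CAG UCA UUU UAG ACA AUG AUC CAA UAA CUU UGG GAU GGA AUA GGA CCA CAA — AUG at 20, stop UAA at 29 → 12 nt.
Frame 3: CAC AGU CAU UUU AGA CAA UGA UCC AAU AAC UUU GGG AUG GAA UAG GAC CAC AAA — AUG at 39, stop UAG at 45 → 9 nt.
Longest ORF is 12 nt in frame 2 (positions 20–31).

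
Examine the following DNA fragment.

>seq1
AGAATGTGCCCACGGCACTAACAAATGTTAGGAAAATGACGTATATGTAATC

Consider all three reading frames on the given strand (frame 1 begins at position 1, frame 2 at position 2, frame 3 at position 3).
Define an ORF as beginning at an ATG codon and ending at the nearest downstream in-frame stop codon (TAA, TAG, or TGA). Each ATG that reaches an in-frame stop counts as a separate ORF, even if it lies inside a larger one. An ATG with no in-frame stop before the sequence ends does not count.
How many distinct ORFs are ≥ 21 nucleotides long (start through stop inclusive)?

0

Frame 1: AGA ATG TGC CCA CGG CAC TAA CAA ATG TTA GGA AAA TGA CGT ATA TGT AAT — ATG at 4, stop TAA at 19 → 18 nt; ATG at 25, stop TGA at 37 → 15 nt.
Frame 2: GAA TGT GCC CAC GGC ACT AAC AAA TGT TAG GAA AAT GAC GTA TAT GTA ATC — no ATG→stop ORF.
Frame 3: AAT GTG CCC ACG GCA CTA ACA AAT GTT AGG AAA ATG ACG TAT ATG TAA — ATG at 36, stop TAA at 48 → 15 nt; ATG at 45, stop TAA at 48 → 6 nt.
No ORF reaches 21 nucleotides. Count = 0.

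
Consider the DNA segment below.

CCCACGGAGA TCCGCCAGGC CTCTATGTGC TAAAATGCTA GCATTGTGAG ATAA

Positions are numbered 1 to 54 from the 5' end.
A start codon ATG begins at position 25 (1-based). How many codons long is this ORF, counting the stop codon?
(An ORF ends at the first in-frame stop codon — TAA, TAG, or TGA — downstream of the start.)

Codons from position 25: ATG (25–27), TGC (28–30), TAA (31–33).
TAA is the first in-frame stop; that's 3 codons including the stop.

3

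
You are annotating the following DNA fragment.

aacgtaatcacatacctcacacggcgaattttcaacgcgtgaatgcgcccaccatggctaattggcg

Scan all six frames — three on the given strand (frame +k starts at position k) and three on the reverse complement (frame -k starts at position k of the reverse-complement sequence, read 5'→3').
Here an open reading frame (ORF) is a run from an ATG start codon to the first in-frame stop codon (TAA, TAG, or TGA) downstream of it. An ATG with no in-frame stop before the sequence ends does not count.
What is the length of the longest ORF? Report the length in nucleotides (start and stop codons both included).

24

Reverse complement (5'→3'): CGCCAATTAGCCATGGTGGGCGCATTCACGCGTTGAAAATTCGCCGTGTGAGGTATGTGATTACGTT
Frame +1: AAC GTA ATC ACA TAC CTC ACA CGG CGA ATT TTC AAC GCG TGA ATG CGC CCA CCA TGG CTA ATT GGC — no ATG→stop ORF.
Frame +2: ACG TAA TCA CAT ACC TCA CAC GGC GAA TTT TCA ACG CGT GAA TGC GCC CAC CAT GGC TAA TTG GCG — no ATG→stop ORF.
Frame +3: CGT AAT CAC ATA CCT CAC ACG GCG AAT TTT CAA CGC GTG AAT GCG CCC ACC ATG GCT AAT TGG — no ATG→stop ORF.
Frame -1: CGC CAA TTA GCC ATG GTG GGC GCA TTC ACG CGT TGA AAA TTC GCC GTG TGA GGT ATG TGA TTA CGT — ATG at 13, stop TGA at 34 → 24 nt; ATG at 55, stop TGA at 58 → 6 nt.
Frame -2: GCC AAT TAG CCA TGG TGG GCG CAT TCA CGC GTT GAA AAT TCG CCG TGT GAG GTA TGT GAT TAC GTT — no ATG→stop ORF.
Frame -3: CCA ATT AGC CAT GGT GGG CGC ATT CAC GCG TTG AAA ATT CGC CGT GTG AGG TAT GTG ATT ACG — no ATG→stop ORF.
Longest: frame -1, positions 13–36, 24 nt = 8 codons = 7 aa. → 24 nucleotides.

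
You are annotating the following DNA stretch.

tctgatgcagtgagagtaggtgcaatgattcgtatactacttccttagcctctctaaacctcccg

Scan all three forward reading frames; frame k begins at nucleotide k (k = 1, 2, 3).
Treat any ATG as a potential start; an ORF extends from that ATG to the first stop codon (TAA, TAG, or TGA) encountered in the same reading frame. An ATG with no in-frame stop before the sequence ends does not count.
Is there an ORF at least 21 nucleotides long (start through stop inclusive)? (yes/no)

yes

Frame 1: TCT GAT GCA GTG AGA GTA GGT GCA ATG ATT CGT ATA CTA CTT CCT TAG CCT CTC TAA ACC TCC — ATG at 25, stop TAG at 46 → 24 nt.
Frame 2: CTG ATG CAG TGA GAG TAG GTG CAA TGA TTC GTA TAC TAC TTC CTT AGC CTC TCT AAA CCT CCC — ATG at 5, stop TGA at 11 → 9 nt.
Frame 3: TGA TGC AGT GAG AGT AGG TGC AAT GAT TCG TAT ACT ACT TCC TTA GCC TCT CTA AAC CTC CCG — no ATG→stop ORF.
Frame 1 has an ORF of 24 nucleotides (positions 25–48) ≥ 21, so yes.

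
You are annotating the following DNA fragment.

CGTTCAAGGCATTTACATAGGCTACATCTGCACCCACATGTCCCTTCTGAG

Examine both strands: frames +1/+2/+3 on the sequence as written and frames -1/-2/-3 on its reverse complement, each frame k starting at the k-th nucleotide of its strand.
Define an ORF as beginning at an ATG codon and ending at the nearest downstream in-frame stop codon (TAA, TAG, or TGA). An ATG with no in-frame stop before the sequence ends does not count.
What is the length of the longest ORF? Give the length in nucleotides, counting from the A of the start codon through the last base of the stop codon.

Reverse complement (5'→3'): CTCAGAAGGGACATGTGGGTGCAGATGTAGCCTATGTAAATGCCTTGAACG
Frame +1: CGT TCA AGG CAT TTA CAT AGG CTA CAT CTG CAC CCA CAT GTC CCT TCT GAG — no ATG→stop ORF.
Frame +2: GTT CAA GGC ATT TAC ATA GGC TAC ATC TGC ACC CAC ATG TCC CTT CTG — no ATG→stop ORF.
Frame +3: TTC AAG GCA TTT ACA TAG GCT ACA TCT GCA CCC ACA TGT CCC TTC TGA — no ATG→stop ORF.
Frame -1: CTC AGA AGG GAC ATG TGG GTG CAG ATG TAG CCT ATG TAA ATG CCT TGA ACG — ATG at 13, stop TAG at 28 → 18 nt; ATG at 25, stop TAG at 28 → 6 nt; ATG at 34, stop TAA at 37 → 6 nt; ATG at 40, stop TGA at 46 → 9 nt.
Frame -2: TCA GAA GGG ACA TGT GGG TGC AGA TGT AGC CTA TGT AAA TGC CTT GAA — no ATG→stop ORF.
Frame -3: CAG AAG GGA CAT GTG GGT GCA GAT GTA GCC TAT GTA AAT GCC TTG AAC — no ATG→stop ORF.
Longest: frame -1, positions 13–30, 18 nt = 6 codons = 5 aa. → 18 nucleotides.

18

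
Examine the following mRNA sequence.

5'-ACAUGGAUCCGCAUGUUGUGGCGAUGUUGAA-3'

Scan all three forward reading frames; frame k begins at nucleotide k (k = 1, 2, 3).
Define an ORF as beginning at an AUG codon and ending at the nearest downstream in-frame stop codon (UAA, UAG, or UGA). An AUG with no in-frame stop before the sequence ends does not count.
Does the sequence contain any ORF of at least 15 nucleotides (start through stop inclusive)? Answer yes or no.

yes

Frame 1: ACA UGG AUC CGC AUG UUG UGG CGA UGU UGA — AUG at 13, stop UGA at 28 → 18 nt.
Frame 2: CAU GGA UCC GCA UGU UGU GGC GAU GUU GAA — no AUG→stop ORF.
Frame 3: AUG GAU CCG CAU GUU GUG GCG AUG UUG — no AUG→stop ORF.
Frame 1 has an ORF of 18 nucleotides (positions 13–30) ≥ 15, so yes.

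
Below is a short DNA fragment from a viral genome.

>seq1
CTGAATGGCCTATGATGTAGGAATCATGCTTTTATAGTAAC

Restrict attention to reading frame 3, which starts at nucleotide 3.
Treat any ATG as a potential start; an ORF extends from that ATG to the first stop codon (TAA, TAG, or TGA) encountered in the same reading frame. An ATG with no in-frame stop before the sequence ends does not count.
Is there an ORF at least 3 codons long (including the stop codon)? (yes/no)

yes

Frame 3: GAA TGG CCT ATG ATG TAG GAA TCA TGC TTT TAT AGT AAC — ATG at 12, stop TAG at 18 → 9 nt; ATG at 15, stop TAG at 18 → 6 nt.
Frame 3 has an ORF of 3 codons (positions 12–20) ≥ 3, so yes.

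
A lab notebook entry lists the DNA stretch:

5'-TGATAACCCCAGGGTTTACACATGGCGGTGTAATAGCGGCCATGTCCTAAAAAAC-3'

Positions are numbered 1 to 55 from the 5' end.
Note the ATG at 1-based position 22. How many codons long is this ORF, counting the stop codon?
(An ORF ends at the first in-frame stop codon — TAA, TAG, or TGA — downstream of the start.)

Codons from position 22: ATG (22–24), GCG (25–27), GTG (28–30), TAA (31–33).
TAA is the first in-frame stop; that's 4 codons including the stop.

4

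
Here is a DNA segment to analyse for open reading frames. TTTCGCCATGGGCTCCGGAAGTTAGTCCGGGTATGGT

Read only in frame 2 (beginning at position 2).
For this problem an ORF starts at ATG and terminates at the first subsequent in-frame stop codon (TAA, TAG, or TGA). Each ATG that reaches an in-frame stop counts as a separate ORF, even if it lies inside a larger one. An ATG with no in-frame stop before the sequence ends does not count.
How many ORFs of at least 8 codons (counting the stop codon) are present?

Frame 2: TTC GCC ATG GGC TCC GGA AGT TAG TCC GGG TAT GGT — ATG at 8, stop TAG at 23 → 18 nt.
No ORF reaches 8 codons. Count = 0.

0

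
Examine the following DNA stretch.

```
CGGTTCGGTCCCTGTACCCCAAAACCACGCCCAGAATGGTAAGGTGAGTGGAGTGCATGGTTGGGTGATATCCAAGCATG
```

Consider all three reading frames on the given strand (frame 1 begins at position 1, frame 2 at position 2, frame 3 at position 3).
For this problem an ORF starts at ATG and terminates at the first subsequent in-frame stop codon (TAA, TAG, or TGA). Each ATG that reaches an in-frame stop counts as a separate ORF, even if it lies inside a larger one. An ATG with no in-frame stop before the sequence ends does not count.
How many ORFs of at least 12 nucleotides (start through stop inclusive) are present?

2

Frame 1: CGG TTC GGT CCC TGT ACC CCA AAA CCA CGC CCA GAA TGG TAA GGT GAG TGG AGT GCA TGG TTG GGT GAT ATC CAA GCA — no ATG→stop ORF.
Frame 2: GGT TCG GTC CCT GTA CCC CAA AAC CAC GCC CAG AAT GGT AAG GTG AGT GGA GTG CAT GGT TGG GTG ATA TCC AAG CAT — no ATG→stop ORF.
Frame 3: GTT CGG TCC CTG TAC CCC AAA ACC ACG CCC AGA ATG GTA AGG TGA GTG GAG TGC ATG GTT GGG TGA TAT CCA AGC ATG — ATG at 36, stop TGA at 45 → 12 nt; ATG at 57, stop TGA at 66 → 12 nt.
ORFs ≥ 12 nucleotides: frame 3 36–47 (12 nucleotides), frame 3 57–68 (12 nucleotides). Count = 2.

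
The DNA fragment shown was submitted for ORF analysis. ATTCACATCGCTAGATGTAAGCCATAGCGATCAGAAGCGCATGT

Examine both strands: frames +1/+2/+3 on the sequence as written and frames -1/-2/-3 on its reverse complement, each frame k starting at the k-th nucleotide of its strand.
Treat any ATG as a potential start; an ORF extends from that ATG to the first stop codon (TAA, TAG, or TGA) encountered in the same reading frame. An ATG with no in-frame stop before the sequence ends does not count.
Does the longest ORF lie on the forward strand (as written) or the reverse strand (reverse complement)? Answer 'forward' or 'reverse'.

reverse

Reverse complement (5'→3'): ACATGCGCTTCTGATCGCTATGGCTTACATCTAGCGATGTGAAT
Frame +1: ATT CAC ATC GCT AGA TGT AAG CCA TAG CGA TCA GAA GCG CAT — no ATG→stop ORF.
Frame +2: TTC ACA TCG CTA GAT GTA AGC CAT AGC GAT CAG AAG CGC ATG — no ATG→stop ORF.
Frame +3: TCA CAT CGC TAG ATG TAA GCC ATA GCG ATC AGA AGC GCA TGT — ATG at 15, stop TAA at 18 → 6 nt.
Frame -1: ACA TGC GCT TCT GAT CGC TAT GGC TTA CAT CTA GCG ATG TGA — ATG at 37, stop TGA at 40 → 6 nt.
Frame -2: CAT GCG CTT CTG ATC GCT ATG GCT TAC ATC TAG CGA TGT GAA — ATG at 20, stop TAG at 32 → 15 nt.
Frame -3: ATG CGC TTC TGA TCG CTA TGG CTT ACA TCT AGC GAT GTG AAT — ATG at 3, stop TGA at 12 → 12 nt.
Forward-strand max 6 nt; reverse-strand max 15 nt. The reverse strand has the longer ORF.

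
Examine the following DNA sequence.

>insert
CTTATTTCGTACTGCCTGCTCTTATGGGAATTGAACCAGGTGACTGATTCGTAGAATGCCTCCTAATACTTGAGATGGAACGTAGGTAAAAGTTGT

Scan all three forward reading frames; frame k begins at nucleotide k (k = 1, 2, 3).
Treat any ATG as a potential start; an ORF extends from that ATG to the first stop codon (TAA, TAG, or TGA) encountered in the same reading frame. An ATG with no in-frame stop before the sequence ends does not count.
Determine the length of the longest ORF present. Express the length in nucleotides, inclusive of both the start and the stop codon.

Frame 1: CTT ATT TCG TAC TGC CTG CTC TTA TGG GAA TTG AAC CAG GTG ACT GAT TCG TAG AAT GCC TCC TAA TAC TTG AGA TGG AAC GTA GGT AAA AGT TGT — no ATG→stop ORF.
Frame 2: TTA TTT CGT ACT GCC TGC TCT TAT GGG AAT TGA ACC AGG TGA CTG ATT CGT AGA ATG CCT CCT AAT ACT TGA GAT GGA ACG TAG GTA AAA GTT — ATG at 56, stop TGA at 71 → 18 nt.
Frame 3: TAT TTC GTA CTG CCT GCT CTT ATG GGA ATT GAA CCA GGT GAC TGA TTC GTA GAA TGC CTC CTA ATA CTT GAG ATG GAA CGT AGG TAA AAG TTG — ATG at 24, stop TGA at 45 → 24 nt; ATG at 75, stop TAA at 87 → 15 nt.
Longest: frame 3, positions 24–47, 24 nt = 8 codons = 7 aa. → 24 nucleotides.

24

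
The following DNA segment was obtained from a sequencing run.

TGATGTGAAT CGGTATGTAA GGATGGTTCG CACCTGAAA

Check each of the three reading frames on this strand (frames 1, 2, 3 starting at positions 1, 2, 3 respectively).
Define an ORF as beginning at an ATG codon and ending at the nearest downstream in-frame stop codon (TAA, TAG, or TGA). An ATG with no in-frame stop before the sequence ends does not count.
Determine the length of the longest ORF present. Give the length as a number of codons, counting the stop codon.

5

Frame 1: TGA TGT GAA TCG GTA TGT AAG GAT GGT TCG CAC CTG AAA — no ATG→stop ORF.
Frame 2: GAT GTG AAT CGG TAT GTA AGG ATG GTT CGC ACC TGA — ATG at 23, stop TGA at 35 → 15 nt.
Frame 3: ATG TGA ATC GGT ATG TAA GGA TGG TTC GCA CCT GAA — ATG at 3, stop TGA at 6 → 6 nt; ATG at 15, stop TAA at 18 → 6 nt.
Longest: frame 2, positions 23–37, 15 nt = 5 codons = 4 aa. → 5 codons.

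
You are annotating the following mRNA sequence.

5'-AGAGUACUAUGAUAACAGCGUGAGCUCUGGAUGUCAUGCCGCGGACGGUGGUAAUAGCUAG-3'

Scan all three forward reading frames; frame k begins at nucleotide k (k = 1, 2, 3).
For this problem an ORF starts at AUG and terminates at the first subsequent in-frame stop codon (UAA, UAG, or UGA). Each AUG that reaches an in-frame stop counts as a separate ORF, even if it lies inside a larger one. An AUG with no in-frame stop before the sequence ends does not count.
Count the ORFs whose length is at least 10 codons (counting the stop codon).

0

Frame 1: AGA GUA CUA UGA UAA CAG CGU GAG CUC UGG AUG UCA UGC CGC GGA CGG UGG UAA UAG CUA — AUG at 31, stop UAA at 52 → 24 nt.
Frame 2: GAG UAC UAU GAU AAC AGC GUG AGC UCU GGA UGU CAU GCC GCG GAC GGU GGU AAU AGC UAG — no AUG→stop ORF.
Frame 3: AGU ACU AUG AUA ACA GCG UGA GCU CUG GAU GUC AUG CCG CGG ACG GUG GUA AUA GCU — AUG at 9, stop UGA at 21 → 15 nt.
No ORF reaches 10 codons. Count = 0.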